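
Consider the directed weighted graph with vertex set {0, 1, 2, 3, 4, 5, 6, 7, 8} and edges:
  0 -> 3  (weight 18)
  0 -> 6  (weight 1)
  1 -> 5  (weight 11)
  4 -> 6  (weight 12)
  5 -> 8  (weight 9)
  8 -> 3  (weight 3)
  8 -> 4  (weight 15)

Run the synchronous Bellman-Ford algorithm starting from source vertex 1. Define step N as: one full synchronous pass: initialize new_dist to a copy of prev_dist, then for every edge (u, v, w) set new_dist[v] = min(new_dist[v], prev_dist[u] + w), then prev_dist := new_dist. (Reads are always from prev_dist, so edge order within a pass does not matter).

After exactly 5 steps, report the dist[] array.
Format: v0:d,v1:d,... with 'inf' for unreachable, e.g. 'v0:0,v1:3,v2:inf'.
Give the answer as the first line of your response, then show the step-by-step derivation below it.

v0:inf,v1:0,v2:inf,v3:23,v4:35,v5:11,v6:47,v7:inf,v8:20

step 1: dist = v0:inf,v1:0,v2:inf,v3:inf,v4:inf,v5:11,v6:inf,v7:inf,v8:inf
step 2: dist = v0:inf,v1:0,v2:inf,v3:inf,v4:inf,v5:11,v6:inf,v7:inf,v8:20
step 3: dist = v0:inf,v1:0,v2:inf,v3:23,v4:35,v5:11,v6:inf,v7:inf,v8:20
step 4: dist = v0:inf,v1:0,v2:inf,v3:23,v4:35,v5:11,v6:47,v7:inf,v8:20
step 5: dist = v0:inf,v1:0,v2:inf,v3:23,v4:35,v5:11,v6:47,v7:inf,v8:20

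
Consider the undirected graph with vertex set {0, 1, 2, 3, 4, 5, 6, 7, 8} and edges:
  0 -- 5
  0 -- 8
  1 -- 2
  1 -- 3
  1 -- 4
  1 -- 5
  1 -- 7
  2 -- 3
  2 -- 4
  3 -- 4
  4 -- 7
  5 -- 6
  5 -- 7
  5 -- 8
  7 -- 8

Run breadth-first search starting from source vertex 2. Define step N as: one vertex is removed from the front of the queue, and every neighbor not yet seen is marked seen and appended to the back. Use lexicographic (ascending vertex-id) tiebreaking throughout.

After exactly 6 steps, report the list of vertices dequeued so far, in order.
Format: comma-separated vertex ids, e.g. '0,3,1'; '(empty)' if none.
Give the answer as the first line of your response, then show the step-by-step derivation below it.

2,1,3,4,5,7

step 1: dequeue 2; queue=[1,3,4]; order=2
step 2: dequeue 1; queue=[3,4,5,7]; order=2,1
step 3: dequeue 3; queue=[4,5,7]; order=2,1,3
step 4: dequeue 4; queue=[5,7]; order=2,1,3,4
step 5: dequeue 5; queue=[7,0,6,8]; order=2,1,3,4,5
step 6: dequeue 7; queue=[0,6,8]; order=2,1,3,4,5,7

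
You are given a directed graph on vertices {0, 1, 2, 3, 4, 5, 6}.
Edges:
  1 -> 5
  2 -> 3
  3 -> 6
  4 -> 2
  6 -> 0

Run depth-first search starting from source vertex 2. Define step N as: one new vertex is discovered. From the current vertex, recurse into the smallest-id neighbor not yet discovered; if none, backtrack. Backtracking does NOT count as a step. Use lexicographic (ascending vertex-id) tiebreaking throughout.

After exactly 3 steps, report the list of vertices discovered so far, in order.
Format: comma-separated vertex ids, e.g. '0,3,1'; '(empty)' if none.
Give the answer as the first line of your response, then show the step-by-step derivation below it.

2,3,6

step 1: discover 2; path=2; order=2
step 2: discover 3; path=2>3; order=2,3
step 3: discover 6; path=2>3>6; order=2,3,6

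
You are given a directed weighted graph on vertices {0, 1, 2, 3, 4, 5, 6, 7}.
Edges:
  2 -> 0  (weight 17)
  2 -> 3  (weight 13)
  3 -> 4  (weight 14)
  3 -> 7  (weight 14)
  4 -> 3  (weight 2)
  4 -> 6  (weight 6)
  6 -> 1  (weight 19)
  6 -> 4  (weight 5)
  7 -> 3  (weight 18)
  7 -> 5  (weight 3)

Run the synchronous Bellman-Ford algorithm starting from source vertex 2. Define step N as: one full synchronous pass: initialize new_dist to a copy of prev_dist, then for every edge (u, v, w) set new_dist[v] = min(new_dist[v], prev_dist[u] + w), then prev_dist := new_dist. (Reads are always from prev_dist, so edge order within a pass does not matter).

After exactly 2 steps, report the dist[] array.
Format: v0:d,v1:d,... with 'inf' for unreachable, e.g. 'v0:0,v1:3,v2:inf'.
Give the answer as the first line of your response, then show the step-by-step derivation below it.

v0:17,v1:inf,v2:0,v3:13,v4:27,v5:inf,v6:inf,v7:27

step 1: dist = v0:17,v1:inf,v2:0,v3:13,v4:inf,v5:inf,v6:inf,v7:inf
step 2: dist = v0:17,v1:inf,v2:0,v3:13,v4:27,v5:inf,v6:inf,v7:27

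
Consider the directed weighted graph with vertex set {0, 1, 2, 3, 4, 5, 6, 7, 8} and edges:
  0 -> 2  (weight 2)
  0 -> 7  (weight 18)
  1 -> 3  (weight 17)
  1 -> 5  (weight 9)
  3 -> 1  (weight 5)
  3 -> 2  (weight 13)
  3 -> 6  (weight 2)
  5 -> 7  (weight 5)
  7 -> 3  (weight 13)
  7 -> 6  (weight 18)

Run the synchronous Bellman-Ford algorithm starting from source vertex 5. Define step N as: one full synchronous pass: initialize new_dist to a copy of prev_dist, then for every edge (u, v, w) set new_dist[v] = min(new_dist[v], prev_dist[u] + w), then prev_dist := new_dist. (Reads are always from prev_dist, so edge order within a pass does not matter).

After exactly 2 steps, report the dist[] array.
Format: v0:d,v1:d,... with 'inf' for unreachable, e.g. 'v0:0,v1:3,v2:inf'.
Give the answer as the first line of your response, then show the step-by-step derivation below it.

v0:inf,v1:inf,v2:inf,v3:18,v4:inf,v5:0,v6:23,v7:5,v8:inf

step 1: dist = v0:inf,v1:inf,v2:inf,v3:inf,v4:inf,v5:0,v6:inf,v7:5,v8:inf
step 2: dist = v0:inf,v1:inf,v2:inf,v3:18,v4:inf,v5:0,v6:23,v7:5,v8:inf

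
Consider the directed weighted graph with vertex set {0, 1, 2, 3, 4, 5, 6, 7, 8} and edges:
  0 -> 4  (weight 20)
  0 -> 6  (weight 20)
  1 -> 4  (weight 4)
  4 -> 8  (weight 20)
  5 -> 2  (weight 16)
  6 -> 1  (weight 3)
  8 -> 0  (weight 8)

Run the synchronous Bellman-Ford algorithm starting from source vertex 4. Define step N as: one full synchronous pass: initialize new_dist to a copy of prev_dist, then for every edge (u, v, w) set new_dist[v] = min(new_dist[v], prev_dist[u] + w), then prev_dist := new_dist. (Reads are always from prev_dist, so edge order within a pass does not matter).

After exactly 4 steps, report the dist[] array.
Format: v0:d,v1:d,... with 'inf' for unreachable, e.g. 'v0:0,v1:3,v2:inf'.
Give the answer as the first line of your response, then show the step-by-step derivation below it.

v0:28,v1:51,v2:inf,v3:inf,v4:0,v5:inf,v6:48,v7:inf,v8:20

step 1: dist = v0:inf,v1:inf,v2:inf,v3:inf,v4:0,v5:inf,v6:inf,v7:inf,v8:20
step 2: dist = v0:28,v1:inf,v2:inf,v3:inf,v4:0,v5:inf,v6:inf,v7:inf,v8:20
step 3: dist = v0:28,v1:inf,v2:inf,v3:inf,v4:0,v5:inf,v6:48,v7:inf,v8:20
step 4: dist = v0:28,v1:51,v2:inf,v3:inf,v4:0,v5:inf,v6:48,v7:inf,v8:20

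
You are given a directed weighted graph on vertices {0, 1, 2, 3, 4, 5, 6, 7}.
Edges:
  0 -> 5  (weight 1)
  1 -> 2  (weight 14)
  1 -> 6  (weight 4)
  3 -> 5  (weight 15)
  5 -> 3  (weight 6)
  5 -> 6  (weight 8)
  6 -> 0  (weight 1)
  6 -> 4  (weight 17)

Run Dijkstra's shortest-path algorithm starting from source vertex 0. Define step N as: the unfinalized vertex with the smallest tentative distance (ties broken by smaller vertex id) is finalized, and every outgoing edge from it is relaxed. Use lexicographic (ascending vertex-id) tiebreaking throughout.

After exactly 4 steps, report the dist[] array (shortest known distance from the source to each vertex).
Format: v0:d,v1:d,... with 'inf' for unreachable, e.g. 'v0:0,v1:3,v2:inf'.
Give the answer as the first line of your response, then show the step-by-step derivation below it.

v0:0,v1:inf,v2:inf,v3:7,v4:26,v5:1,v6:9,v7:inf

step 1: dist = v0:0,v1:inf,v2:inf,v3:inf,v4:inf,v5:1,v6:inf,v7:inf
step 2: dist = v0:0,v1:inf,v2:inf,v3:7,v4:inf,v5:1,v6:9,v7:inf
step 3: dist = v0:0,v1:inf,v2:inf,v3:7,v4:inf,v5:1,v6:9,v7:inf
step 4: dist = v0:0,v1:inf,v2:inf,v3:7,v4:26,v5:1,v6:9,v7:inf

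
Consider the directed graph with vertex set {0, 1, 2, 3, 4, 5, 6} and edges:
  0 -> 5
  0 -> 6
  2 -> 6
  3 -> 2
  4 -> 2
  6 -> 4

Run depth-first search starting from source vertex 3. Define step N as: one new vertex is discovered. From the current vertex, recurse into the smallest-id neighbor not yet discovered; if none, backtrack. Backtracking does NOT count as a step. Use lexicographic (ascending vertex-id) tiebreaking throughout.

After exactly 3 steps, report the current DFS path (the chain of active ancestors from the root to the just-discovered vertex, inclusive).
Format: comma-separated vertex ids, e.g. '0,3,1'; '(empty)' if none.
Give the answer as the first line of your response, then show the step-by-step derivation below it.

3,2,6

step 1: discover 3; path=3; order=3
step 2: discover 2; path=3>2; order=3,2
step 3: discover 6; path=3>2>6; order=3,2,6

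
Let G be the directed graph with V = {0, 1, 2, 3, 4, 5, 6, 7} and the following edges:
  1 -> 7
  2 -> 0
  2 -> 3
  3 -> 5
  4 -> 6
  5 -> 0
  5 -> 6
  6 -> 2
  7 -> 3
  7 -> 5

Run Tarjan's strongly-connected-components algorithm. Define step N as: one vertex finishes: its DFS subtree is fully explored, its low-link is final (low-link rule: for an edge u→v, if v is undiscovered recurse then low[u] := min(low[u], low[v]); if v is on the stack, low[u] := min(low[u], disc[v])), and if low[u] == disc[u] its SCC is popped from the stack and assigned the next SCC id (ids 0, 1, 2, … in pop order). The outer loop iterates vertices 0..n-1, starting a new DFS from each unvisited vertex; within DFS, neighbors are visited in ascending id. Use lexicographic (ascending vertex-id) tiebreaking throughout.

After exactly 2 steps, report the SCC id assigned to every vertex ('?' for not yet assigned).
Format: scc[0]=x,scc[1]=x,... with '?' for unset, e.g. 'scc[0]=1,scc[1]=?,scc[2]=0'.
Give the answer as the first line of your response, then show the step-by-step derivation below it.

scc[0]=0,scc[1]=?,scc[2]=?,scc[3]=?,scc[4]=?,scc[5]=?,scc[6]=?,scc[7]=?

step 1: low=(low[0]=0,low[1]=?,low[2]=?,low[3]=?,low[4]=?,low[5]=?,low[6]=?,low[7]=?); scc=(scc[0]=0,scc[1]=?,scc[2]=?,scc[3]=?,scc[4]=?,scc[5]=?,scc[6]=?,scc[7]=?)
step 2: low=(low[0]=0,low[1]=1,low[2]=3,low[3]=3,low[4]=?,low[5]=4,low[6]=5,low[7]=2); scc=(scc[0]=0,scc[1]=?,scc[2]=?,scc[3]=?,scc[4]=?,scc[5]=?,scc[6]=?,scc[7]=?)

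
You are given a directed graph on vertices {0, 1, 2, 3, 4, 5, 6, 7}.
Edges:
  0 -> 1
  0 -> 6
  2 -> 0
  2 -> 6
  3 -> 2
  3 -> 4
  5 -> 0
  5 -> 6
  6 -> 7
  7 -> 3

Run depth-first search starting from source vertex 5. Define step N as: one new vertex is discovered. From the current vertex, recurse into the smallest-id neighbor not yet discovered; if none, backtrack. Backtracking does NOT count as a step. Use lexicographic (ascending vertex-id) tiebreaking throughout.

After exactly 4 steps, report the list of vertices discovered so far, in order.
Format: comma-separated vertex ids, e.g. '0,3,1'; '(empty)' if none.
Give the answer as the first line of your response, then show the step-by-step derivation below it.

5,0,1,6

step 1: discover 5; path=5; order=5
step 2: discover 0; path=5>0; order=5,0
step 3: discover 1; path=5>0>1; order=5,0,1
step 4: discover 6; path=5>0>6; order=5,0,1,6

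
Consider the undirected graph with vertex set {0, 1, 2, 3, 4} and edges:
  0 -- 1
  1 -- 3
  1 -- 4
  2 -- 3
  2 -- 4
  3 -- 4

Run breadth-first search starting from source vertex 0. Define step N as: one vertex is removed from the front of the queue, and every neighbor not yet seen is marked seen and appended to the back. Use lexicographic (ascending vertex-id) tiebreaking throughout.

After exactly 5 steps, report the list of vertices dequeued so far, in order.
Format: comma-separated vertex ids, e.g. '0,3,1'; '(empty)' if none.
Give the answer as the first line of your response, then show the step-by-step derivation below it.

0,1,3,4,2

step 1: dequeue 0; queue=[1]; order=0
step 2: dequeue 1; queue=[3,4]; order=0,1
step 3: dequeue 3; queue=[4,2]; order=0,1,3
step 4: dequeue 4; queue=[2]; order=0,1,3,4
step 5: dequeue 2; queue=[(empty)]; order=0,1,3,4,2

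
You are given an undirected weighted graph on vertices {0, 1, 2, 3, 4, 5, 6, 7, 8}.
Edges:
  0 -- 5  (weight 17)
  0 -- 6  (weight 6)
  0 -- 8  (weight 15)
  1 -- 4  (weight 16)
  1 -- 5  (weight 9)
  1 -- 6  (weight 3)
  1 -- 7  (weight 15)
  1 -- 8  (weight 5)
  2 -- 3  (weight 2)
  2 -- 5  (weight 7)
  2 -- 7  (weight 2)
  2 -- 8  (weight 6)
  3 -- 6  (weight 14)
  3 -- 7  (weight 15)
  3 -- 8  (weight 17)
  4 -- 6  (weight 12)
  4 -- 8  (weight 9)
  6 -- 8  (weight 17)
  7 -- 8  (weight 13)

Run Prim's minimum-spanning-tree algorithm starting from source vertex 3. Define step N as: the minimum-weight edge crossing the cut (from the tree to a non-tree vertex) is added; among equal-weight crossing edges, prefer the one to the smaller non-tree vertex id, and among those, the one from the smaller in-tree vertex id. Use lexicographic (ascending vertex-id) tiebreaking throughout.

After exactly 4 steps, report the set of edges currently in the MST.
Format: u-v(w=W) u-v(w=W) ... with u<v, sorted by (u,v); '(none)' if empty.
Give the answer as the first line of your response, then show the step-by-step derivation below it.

1-8(w=5) 2-3(w=2) 2-7(w=2) 2-8(w=6)

step 1: add edge 2-3 (w=2); MST = {2-3(w=2)}
step 2: add edge 2-7 (w=2); MST = {2-3(w=2) 2-7(w=2)}
step 3: add edge 2-8 (w=6); MST = {2-3(w=2) 2-7(w=2) 2-8(w=6)}
step 4: add edge 1-8 (w=5); MST = {1-8(w=5) 2-3(w=2) 2-7(w=2) 2-8(w=6)}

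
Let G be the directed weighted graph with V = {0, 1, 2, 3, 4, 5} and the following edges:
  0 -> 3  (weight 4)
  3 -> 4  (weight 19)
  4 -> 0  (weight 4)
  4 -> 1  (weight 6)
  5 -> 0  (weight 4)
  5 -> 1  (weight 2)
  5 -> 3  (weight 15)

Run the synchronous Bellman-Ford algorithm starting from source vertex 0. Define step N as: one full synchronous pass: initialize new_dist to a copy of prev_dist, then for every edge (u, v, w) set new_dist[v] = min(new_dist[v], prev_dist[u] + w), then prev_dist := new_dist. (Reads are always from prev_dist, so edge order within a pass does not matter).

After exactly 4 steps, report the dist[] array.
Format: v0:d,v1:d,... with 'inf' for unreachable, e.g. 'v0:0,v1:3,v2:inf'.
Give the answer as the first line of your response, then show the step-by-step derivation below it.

v0:0,v1:29,v2:inf,v3:4,v4:23,v5:inf

step 1: dist = v0:0,v1:inf,v2:inf,v3:4,v4:inf,v5:inf
step 2: dist = v0:0,v1:inf,v2:inf,v3:4,v4:23,v5:inf
step 3: dist = v0:0,v1:29,v2:inf,v3:4,v4:23,v5:inf
step 4: dist = v0:0,v1:29,v2:inf,v3:4,v4:23,v5:inf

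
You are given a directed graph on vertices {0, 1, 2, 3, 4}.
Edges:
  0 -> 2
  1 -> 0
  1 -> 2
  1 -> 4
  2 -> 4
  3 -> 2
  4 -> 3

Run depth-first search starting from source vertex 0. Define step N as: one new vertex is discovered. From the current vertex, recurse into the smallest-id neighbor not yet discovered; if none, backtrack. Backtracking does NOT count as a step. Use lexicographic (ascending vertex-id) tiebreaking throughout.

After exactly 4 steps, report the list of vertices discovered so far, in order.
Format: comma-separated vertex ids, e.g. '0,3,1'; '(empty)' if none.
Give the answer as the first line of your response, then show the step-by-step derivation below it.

0,2,4,3

step 1: discover 0; path=0; order=0
step 2: discover 2; path=0>2; order=0,2
step 3: discover 4; path=0>2>4; order=0,2,4
step 4: discover 3; path=0>2>4>3; order=0,2,4,3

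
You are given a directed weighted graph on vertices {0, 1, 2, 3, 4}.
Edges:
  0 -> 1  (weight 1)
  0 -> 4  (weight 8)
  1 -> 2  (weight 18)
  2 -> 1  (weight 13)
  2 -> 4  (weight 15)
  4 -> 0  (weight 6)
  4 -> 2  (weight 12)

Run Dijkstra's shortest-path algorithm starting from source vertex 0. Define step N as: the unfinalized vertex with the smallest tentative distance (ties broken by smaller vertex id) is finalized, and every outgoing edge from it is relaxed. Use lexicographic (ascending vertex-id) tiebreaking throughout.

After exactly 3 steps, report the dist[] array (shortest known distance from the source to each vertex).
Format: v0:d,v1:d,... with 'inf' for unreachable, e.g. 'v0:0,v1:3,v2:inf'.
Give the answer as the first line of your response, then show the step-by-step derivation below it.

v0:0,v1:1,v2:19,v3:inf,v4:8

step 1: dist = v0:0,v1:1,v2:inf,v3:inf,v4:8
step 2: dist = v0:0,v1:1,v2:19,v3:inf,v4:8
step 3: dist = v0:0,v1:1,v2:19,v3:inf,v4:8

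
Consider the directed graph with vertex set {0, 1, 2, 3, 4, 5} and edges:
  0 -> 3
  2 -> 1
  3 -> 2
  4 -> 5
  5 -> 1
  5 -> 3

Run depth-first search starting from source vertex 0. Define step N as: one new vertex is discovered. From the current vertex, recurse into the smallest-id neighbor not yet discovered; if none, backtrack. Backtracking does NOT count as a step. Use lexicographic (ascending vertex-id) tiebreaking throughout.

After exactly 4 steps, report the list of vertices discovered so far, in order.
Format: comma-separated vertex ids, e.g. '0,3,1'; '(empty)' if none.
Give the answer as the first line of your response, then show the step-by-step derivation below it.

0,3,2,1

step 1: discover 0; path=0; order=0
step 2: discover 3; path=0>3; order=0,3
step 3: discover 2; path=0>3>2; order=0,3,2
step 4: discover 1; path=0>3>2>1; order=0,3,2,1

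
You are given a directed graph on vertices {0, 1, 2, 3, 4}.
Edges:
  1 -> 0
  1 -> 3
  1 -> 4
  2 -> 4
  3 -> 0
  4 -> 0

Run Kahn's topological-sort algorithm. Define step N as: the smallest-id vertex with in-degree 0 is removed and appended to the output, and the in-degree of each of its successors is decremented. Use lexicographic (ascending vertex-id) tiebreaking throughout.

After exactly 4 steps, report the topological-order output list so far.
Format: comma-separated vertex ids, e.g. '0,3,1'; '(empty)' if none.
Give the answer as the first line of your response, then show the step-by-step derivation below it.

1,2,3,4

step 1: output 1; order=[1]; indeg=(2,0,0,0,1)
step 2: output 2; order=[1,2]; indeg=(2,0,0,0,0)
step 3: output 3; order=[1,2,3]; indeg=(1,0,0,0,0)
step 4: output 4; order=[1,2,3,4]; indeg=(0,0,0,0,0)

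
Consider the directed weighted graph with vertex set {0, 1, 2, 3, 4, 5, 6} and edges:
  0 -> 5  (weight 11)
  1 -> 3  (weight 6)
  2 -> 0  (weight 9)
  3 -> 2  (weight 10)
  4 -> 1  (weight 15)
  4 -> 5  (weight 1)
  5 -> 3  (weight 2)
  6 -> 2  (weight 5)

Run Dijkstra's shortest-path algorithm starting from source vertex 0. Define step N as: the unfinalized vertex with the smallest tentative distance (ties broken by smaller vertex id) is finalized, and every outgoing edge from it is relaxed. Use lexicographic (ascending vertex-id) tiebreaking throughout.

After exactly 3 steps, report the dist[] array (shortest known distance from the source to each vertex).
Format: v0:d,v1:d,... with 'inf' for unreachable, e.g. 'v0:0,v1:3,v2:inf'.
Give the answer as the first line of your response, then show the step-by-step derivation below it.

v0:0,v1:inf,v2:23,v3:13,v4:inf,v5:11,v6:inf

step 1: dist = v0:0,v1:inf,v2:inf,v3:inf,v4:inf,v5:11,v6:inf
step 2: dist = v0:0,v1:inf,v2:inf,v3:13,v4:inf,v5:11,v6:inf
step 3: dist = v0:0,v1:inf,v2:23,v3:13,v4:inf,v5:11,v6:inf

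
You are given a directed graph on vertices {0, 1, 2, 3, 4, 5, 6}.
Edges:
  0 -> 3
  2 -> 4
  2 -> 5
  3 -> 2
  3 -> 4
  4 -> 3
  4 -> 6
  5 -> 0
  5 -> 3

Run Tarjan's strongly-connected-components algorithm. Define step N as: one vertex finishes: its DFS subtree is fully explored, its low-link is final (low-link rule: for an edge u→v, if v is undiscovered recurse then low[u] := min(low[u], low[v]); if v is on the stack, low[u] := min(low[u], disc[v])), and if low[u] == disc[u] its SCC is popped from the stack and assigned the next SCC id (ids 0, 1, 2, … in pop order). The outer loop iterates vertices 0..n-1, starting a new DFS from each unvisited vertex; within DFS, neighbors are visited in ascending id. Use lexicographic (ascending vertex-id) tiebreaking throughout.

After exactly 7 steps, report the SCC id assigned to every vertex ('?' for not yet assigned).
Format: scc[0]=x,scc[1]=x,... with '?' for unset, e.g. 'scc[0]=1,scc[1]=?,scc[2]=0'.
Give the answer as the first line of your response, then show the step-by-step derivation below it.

scc[0]=1,scc[1]=2,scc[2]=1,scc[3]=1,scc[4]=1,scc[5]=1,scc[6]=0

step 1: low=(low[0]=0,low[1]=?,low[2]=2,low[3]=1,low[4]=1,low[5]=?,low[6]=4); scc=(scc[0]=?,scc[1]=?,scc[2]=?,scc[3]=?,scc[4]=?,scc[5]=?,scc[6]=0)
step 2: low=(low[0]=0,low[1]=?,low[2]=2,low[3]=1,low[4]=1,low[5]=?,low[6]=4); scc=(scc[0]=?,scc[1]=?,scc[2]=?,scc[3]=?,scc[4]=?,scc[5]=?,scc[6]=0)
step 3: low=(low[0]=0,low[1]=?,low[2]=1,low[3]=1,low[4]=1,low[5]=0,low[6]=4); scc=(scc[0]=?,scc[1]=?,scc[2]=?,scc[3]=?,scc[4]=?,scc[5]=?,scc[6]=0)
step 4: low=(low[0]=0,low[1]=?,low[2]=0,low[3]=1,low[4]=1,low[5]=0,low[6]=4); scc=(scc[0]=?,scc[1]=?,scc[2]=?,scc[3]=?,scc[4]=?,scc[5]=?,scc[6]=0)
step 5: low=(low[0]=0,low[1]=?,low[2]=0,low[3]=0,low[4]=1,low[5]=0,low[6]=4); scc=(scc[0]=?,scc[1]=?,scc[2]=?,scc[3]=?,scc[4]=?,scc[5]=?,scc[6]=0)
step 6: low=(low[0]=0,low[1]=?,low[2]=0,low[3]=0,low[4]=1,low[5]=0,low[6]=4); scc=(scc[0]=1,scc[1]=?,scc[2]=1,scc[3]=1,scc[4]=1,scc[5]=1,scc[6]=0)
step 7: low=(low[0]=0,low[1]=6,low[2]=0,low[3]=0,low[4]=1,low[5]=0,low[6]=4); scc=(scc[0]=1,scc[1]=2,scc[2]=1,scc[3]=1,scc[4]=1,scc[5]=1,scc[6]=0)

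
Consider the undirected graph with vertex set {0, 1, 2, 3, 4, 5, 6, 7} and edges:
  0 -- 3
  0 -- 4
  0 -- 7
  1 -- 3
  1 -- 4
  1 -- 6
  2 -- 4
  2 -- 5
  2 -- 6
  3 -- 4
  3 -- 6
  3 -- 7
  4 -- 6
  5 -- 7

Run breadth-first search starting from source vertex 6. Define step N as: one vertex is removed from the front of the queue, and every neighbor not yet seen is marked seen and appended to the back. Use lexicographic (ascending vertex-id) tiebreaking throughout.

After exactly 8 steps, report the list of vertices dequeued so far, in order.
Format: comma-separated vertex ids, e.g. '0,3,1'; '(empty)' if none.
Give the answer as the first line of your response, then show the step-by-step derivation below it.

6,1,2,3,4,5,0,7

step 1: dequeue 6; queue=[1,2,3,4]; order=6
step 2: dequeue 1; queue=[2,3,4]; order=6,1
step 3: dequeue 2; queue=[3,4,5]; order=6,1,2
step 4: dequeue 3; queue=[4,5,0,7]; order=6,1,2,3
step 5: dequeue 4; queue=[5,0,7]; order=6,1,2,3,4
step 6: dequeue 5; queue=[0,7]; order=6,1,2,3,4,5
step 7: dequeue 0; queue=[7]; order=6,1,2,3,4,5,0
step 8: dequeue 7; queue=[(empty)]; order=6,1,2,3,4,5,0,7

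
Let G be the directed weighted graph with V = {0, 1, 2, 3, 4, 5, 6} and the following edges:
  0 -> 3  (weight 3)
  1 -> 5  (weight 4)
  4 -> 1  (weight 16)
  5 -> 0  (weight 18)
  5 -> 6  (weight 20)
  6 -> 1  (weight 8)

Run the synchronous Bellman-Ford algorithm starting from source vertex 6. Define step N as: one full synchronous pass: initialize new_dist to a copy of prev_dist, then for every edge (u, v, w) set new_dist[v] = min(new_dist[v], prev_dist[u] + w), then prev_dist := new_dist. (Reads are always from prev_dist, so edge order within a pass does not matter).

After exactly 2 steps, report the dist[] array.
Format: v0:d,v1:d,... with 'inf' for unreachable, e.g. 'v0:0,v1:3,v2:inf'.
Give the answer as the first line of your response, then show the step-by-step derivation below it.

v0:inf,v1:8,v2:inf,v3:inf,v4:inf,v5:12,v6:0

step 1: dist = v0:inf,v1:8,v2:inf,v3:inf,v4:inf,v5:inf,v6:0
step 2: dist = v0:inf,v1:8,v2:inf,v3:inf,v4:inf,v5:12,v6:0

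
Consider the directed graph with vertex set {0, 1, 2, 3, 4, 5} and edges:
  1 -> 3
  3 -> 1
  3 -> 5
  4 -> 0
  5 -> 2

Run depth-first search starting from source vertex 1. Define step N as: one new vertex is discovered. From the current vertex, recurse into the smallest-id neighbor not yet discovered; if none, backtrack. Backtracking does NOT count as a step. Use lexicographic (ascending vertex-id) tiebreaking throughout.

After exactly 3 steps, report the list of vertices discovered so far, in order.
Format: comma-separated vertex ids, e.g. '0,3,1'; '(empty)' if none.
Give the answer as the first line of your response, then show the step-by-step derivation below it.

1,3,5

step 1: discover 1; path=1; order=1
step 2: discover 3; path=1>3; order=1,3
step 3: discover 5; path=1>3>5; order=1,3,5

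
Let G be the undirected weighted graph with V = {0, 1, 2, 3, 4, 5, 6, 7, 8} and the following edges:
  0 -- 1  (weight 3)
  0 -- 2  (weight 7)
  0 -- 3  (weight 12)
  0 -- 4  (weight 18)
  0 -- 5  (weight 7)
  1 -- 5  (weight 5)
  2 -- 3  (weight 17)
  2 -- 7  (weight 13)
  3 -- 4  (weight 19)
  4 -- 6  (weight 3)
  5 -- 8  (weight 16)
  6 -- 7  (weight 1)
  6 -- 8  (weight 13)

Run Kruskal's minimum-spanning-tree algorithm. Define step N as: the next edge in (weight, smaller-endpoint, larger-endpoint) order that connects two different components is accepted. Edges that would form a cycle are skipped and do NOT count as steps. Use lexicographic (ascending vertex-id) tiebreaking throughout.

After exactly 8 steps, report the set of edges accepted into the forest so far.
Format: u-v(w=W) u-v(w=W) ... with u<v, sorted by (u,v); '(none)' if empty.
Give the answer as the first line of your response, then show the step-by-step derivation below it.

0-1(w=3) 0-2(w=7) 0-3(w=12) 1-5(w=5) 2-7(w=13) 4-6(w=3) 6-7(w=1) 6-8(w=13)

step 1: add edge 6-7 (w=1); MST = {6-7(w=1)}
step 2: add edge 0-1 (w=3); MST = {0-1(w=3) 6-7(w=1)}
step 3: add edge 4-6 (w=3); MST = {0-1(w=3) 4-6(w=3) 6-7(w=1)}
step 4: add edge 1-5 (w=5); MST = {0-1(w=3) 1-5(w=5) 4-6(w=3) 6-7(w=1)}
step 5: add edge 0-2 (w=7); MST = {0-1(w=3) 0-2(w=7) 1-5(w=5) 4-6(w=3) 6-7(w=1)}
step 6: add edge 0-3 (w=12); MST = {0-1(w=3) 0-2(w=7) 0-3(w=12) 1-5(w=5) 4-6(w=3) 6-7(w=1)}
step 7: add edge 2-7 (w=13); MST = {0-1(w=3) 0-2(w=7) 0-3(w=12) 1-5(w=5) 2-7(w=13) 4-6(w=3) 6-7(w=1)}
step 8: add edge 6-8 (w=13); MST = {0-1(w=3) 0-2(w=7) 0-3(w=12) 1-5(w=5) 2-7(w=13) 4-6(w=3) 6-7(w=1) 6-8(w=13)}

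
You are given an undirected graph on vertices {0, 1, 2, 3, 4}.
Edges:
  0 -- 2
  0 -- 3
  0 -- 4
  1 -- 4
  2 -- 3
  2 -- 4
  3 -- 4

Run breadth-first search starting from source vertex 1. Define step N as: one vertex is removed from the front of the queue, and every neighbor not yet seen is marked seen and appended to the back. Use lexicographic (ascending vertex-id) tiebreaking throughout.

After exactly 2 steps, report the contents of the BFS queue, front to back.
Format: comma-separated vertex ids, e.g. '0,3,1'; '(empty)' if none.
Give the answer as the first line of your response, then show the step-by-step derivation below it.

0,2,3

step 1: dequeue 1; queue=[4]; order=1
step 2: dequeue 4; queue=[0,2,3]; order=1,4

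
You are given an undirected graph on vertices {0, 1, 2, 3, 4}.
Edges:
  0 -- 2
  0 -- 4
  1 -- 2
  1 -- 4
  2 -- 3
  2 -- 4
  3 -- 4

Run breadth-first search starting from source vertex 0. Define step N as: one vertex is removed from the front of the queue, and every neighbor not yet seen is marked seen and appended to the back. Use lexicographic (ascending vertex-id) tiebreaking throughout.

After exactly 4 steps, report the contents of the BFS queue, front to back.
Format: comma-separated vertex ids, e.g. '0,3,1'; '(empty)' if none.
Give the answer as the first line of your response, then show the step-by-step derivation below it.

3

step 1: dequeue 0; queue=[2,4]; order=0
step 2: dequeue 2; queue=[4,1,3]; order=0,2
step 3: dequeue 4; queue=[1,3]; order=0,2,4
step 4: dequeue 1; queue=[3]; order=0,2,4,1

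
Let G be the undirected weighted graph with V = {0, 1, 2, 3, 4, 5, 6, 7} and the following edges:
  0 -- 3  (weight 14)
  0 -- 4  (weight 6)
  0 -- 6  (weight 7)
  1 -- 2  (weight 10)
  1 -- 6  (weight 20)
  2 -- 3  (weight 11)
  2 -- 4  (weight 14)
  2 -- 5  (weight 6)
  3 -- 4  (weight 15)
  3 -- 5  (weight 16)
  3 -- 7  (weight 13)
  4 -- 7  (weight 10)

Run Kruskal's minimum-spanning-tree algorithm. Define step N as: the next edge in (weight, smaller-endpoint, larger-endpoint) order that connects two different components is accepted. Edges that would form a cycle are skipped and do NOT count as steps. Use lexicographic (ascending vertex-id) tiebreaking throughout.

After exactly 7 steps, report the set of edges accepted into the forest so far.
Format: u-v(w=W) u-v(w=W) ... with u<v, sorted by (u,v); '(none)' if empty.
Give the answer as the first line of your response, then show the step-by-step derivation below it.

0-4(w=6) 0-6(w=7) 1-2(w=10) 2-3(w=11) 2-5(w=6) 3-7(w=13) 4-7(w=10)

step 1: add edge 0-4 (w=6); MST = {0-4(w=6)}
step 2: add edge 2-5 (w=6); MST = {0-4(w=6) 2-5(w=6)}
step 3: add edge 0-6 (w=7); MST = {0-4(w=6) 0-6(w=7) 2-5(w=6)}
step 4: add edge 1-2 (w=10); MST = {0-4(w=6) 0-6(w=7) 1-2(w=10) 2-5(w=6)}
step 5: add edge 4-7 (w=10); MST = {0-4(w=6) 0-6(w=7) 1-2(w=10) 2-5(w=6) 4-7(w=10)}
step 6: add edge 2-3 (w=11); MST = {0-4(w=6) 0-6(w=7) 1-2(w=10) 2-3(w=11) 2-5(w=6) 4-7(w=10)}
step 7: add edge 3-7 (w=13); MST = {0-4(w=6) 0-6(w=7) 1-2(w=10) 2-3(w=11) 2-5(w=6) 3-7(w=13) 4-7(w=10)}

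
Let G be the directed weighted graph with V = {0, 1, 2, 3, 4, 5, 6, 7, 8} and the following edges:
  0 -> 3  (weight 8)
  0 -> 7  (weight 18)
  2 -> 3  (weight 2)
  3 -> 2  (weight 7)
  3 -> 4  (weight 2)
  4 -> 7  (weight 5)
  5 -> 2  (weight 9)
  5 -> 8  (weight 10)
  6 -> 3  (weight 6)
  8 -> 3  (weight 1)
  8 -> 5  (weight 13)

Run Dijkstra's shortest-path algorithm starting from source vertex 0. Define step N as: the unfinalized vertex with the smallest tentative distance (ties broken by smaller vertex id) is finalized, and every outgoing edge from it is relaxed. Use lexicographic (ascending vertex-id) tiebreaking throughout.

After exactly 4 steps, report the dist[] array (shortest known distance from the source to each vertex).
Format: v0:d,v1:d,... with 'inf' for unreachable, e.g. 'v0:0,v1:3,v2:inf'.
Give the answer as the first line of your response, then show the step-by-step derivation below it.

v0:0,v1:inf,v2:15,v3:8,v4:10,v5:inf,v6:inf,v7:15,v8:inf

step 1: dist = v0:0,v1:inf,v2:inf,v3:8,v4:inf,v5:inf,v6:inf,v7:18,v8:inf
step 2: dist = v0:0,v1:inf,v2:15,v3:8,v4:10,v5:inf,v6:inf,v7:18,v8:inf
step 3: dist = v0:0,v1:inf,v2:15,v3:8,v4:10,v5:inf,v6:inf,v7:15,v8:inf
step 4: dist = v0:0,v1:inf,v2:15,v3:8,v4:10,v5:inf,v6:inf,v7:15,v8:inf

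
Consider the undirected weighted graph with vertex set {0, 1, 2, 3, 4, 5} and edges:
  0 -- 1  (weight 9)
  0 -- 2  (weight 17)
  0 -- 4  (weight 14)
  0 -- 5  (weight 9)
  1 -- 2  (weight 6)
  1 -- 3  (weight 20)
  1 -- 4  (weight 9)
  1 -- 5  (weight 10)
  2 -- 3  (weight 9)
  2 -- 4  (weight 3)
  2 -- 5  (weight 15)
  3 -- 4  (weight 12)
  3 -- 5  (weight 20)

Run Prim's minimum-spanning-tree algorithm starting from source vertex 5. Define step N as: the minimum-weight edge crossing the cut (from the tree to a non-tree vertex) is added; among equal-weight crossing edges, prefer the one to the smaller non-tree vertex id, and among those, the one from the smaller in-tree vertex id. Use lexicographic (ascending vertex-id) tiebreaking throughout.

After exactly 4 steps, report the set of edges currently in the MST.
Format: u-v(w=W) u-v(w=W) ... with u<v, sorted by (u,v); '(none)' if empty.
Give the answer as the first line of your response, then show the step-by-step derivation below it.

0-1(w=9) 0-5(w=9) 1-2(w=6) 2-4(w=3)

step 1: add edge 0-5 (w=9); MST = {0-5(w=9)}
step 2: add edge 0-1 (w=9); MST = {0-1(w=9) 0-5(w=9)}
step 3: add edge 1-2 (w=6); MST = {0-1(w=9) 0-5(w=9) 1-2(w=6)}
step 4: add edge 2-4 (w=3); MST = {0-1(w=9) 0-5(w=9) 1-2(w=6) 2-4(w=3)}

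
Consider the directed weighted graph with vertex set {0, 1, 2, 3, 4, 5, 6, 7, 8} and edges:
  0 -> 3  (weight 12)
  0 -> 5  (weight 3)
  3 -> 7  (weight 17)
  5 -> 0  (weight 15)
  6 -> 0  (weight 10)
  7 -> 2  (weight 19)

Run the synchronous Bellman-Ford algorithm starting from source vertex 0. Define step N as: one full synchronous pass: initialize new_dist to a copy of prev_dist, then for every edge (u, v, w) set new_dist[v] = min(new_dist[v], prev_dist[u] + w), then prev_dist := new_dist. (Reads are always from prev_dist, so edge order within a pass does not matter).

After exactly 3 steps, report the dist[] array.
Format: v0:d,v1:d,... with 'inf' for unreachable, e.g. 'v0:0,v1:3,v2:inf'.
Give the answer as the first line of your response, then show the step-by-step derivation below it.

v0:0,v1:inf,v2:48,v3:12,v4:inf,v5:3,v6:inf,v7:29,v8:inf

step 1: dist = v0:0,v1:inf,v2:inf,v3:12,v4:inf,v5:3,v6:inf,v7:inf,v8:inf
step 2: dist = v0:0,v1:inf,v2:inf,v3:12,v4:inf,v5:3,v6:inf,v7:29,v8:inf
step 3: dist = v0:0,v1:inf,v2:48,v3:12,v4:inf,v5:3,v6:inf,v7:29,v8:inf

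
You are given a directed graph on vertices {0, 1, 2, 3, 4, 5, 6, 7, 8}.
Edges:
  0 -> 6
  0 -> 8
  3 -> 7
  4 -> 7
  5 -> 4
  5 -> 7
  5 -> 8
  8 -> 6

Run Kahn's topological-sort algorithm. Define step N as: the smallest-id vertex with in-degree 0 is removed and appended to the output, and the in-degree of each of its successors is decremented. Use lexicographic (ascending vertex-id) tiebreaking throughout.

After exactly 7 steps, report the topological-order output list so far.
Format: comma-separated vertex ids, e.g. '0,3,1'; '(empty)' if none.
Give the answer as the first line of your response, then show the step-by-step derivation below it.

0,1,2,3,5,4,7

step 1: output 0; order=[0]; indeg=(0,0,0,0,1,0,1,3,1)
step 2: output 1; order=[0,1]; indeg=(0,0,0,0,1,0,1,3,1)
step 3: output 2; order=[0,1,2]; indeg=(0,0,0,0,1,0,1,3,1)
step 4: output 3; order=[0,1,2,3]; indeg=(0,0,0,0,1,0,1,2,1)
step 5: output 5; order=[0,1,2,3,5]; indeg=(0,0,0,0,0,0,1,1,0)
step 6: output 4; order=[0,1,2,3,5,4]; indeg=(0,0,0,0,0,0,1,0,0)
step 7: output 7; order=[0,1,2,3,5,4,7]; indeg=(0,0,0,0,0,0,1,0,0)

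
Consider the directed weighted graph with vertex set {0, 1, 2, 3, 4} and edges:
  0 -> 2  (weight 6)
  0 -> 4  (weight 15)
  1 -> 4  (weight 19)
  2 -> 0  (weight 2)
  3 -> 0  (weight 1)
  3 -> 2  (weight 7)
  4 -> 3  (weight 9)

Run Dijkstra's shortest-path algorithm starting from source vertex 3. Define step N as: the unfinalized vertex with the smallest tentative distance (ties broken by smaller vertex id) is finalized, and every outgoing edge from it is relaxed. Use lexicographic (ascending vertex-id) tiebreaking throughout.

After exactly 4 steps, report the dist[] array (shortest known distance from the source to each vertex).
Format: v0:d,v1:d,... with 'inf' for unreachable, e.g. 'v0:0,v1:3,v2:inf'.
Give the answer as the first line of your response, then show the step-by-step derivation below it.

v0:1,v1:inf,v2:7,v3:0,v4:16

step 1: dist = v0:1,v1:inf,v2:7,v3:0,v4:inf
step 2: dist = v0:1,v1:inf,v2:7,v3:0,v4:16
step 3: dist = v0:1,v1:inf,v2:7,v3:0,v4:16
step 4: dist = v0:1,v1:inf,v2:7,v3:0,v4:16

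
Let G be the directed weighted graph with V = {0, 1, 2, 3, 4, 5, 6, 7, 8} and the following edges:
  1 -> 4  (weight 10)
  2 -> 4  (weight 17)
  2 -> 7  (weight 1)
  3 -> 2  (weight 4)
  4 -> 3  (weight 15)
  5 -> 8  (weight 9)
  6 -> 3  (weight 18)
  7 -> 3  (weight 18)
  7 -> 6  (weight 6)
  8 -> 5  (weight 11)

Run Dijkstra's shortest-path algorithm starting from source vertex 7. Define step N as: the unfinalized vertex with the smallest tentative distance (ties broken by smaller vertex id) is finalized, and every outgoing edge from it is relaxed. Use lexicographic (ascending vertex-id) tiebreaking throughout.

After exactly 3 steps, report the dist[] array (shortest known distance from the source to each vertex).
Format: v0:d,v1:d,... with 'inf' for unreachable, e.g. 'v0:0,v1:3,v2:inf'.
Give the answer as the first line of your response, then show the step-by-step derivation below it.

v0:inf,v1:inf,v2:22,v3:18,v4:inf,v5:inf,v6:6,v7:0,v8:inf

step 1: dist = v0:inf,v1:inf,v2:inf,v3:18,v4:inf,v5:inf,v6:6,v7:0,v8:inf
step 2: dist = v0:inf,v1:inf,v2:inf,v3:18,v4:inf,v5:inf,v6:6,v7:0,v8:inf
step 3: dist = v0:inf,v1:inf,v2:22,v3:18,v4:inf,v5:inf,v6:6,v7:0,v8:inf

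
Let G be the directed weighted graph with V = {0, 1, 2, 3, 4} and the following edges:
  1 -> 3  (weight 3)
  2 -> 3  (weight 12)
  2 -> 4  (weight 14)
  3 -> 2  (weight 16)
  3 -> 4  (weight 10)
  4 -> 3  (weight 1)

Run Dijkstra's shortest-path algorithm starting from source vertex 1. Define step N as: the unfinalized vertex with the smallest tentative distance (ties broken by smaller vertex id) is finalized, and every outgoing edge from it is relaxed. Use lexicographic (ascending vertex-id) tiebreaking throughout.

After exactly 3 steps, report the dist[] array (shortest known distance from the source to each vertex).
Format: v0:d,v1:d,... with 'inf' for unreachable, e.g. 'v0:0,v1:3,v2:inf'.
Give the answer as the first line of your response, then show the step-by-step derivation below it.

v0:inf,v1:0,v2:19,v3:3,v4:13

step 1: dist = v0:inf,v1:0,v2:inf,v3:3,v4:inf
step 2: dist = v0:inf,v1:0,v2:19,v3:3,v4:13
step 3: dist = v0:inf,v1:0,v2:19,v3:3,v4:13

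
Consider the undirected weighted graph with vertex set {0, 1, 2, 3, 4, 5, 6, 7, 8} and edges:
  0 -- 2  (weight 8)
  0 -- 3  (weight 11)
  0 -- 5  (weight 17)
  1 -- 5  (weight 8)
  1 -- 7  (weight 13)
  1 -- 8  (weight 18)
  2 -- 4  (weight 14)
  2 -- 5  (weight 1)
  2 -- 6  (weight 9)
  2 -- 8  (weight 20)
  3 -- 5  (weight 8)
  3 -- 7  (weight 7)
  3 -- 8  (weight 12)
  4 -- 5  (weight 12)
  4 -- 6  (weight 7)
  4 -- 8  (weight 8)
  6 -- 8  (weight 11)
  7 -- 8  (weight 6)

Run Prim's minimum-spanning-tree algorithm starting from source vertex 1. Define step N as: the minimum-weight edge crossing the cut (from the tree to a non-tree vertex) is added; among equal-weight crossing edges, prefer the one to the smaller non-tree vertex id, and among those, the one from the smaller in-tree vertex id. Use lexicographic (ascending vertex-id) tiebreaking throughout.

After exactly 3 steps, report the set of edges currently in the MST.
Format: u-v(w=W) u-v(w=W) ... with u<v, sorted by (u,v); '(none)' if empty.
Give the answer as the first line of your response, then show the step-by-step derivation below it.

0-2(w=8) 1-5(w=8) 2-5(w=1)

step 1: add edge 1-5 (w=8); MST = {1-5(w=8)}
step 2: add edge 2-5 (w=1); MST = {1-5(w=8) 2-5(w=1)}
step 3: add edge 0-2 (w=8); MST = {0-2(w=8) 1-5(w=8) 2-5(w=1)}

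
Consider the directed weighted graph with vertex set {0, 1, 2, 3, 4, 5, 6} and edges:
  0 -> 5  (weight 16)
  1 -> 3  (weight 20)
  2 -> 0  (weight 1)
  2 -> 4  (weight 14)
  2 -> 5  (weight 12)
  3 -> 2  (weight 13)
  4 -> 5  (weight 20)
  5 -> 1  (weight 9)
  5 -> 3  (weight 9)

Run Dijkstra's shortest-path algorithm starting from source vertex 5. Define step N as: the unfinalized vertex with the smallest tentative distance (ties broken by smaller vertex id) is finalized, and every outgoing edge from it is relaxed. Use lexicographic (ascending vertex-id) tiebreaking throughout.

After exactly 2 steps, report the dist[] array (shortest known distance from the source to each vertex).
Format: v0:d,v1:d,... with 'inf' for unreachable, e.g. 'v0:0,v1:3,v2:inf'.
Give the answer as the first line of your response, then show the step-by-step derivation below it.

v0:inf,v1:9,v2:inf,v3:9,v4:inf,v5:0,v6:inf

step 1: dist = v0:inf,v1:9,v2:inf,v3:9,v4:inf,v5:0,v6:inf
step 2: dist = v0:inf,v1:9,v2:inf,v3:9,v4:inf,v5:0,v6:inf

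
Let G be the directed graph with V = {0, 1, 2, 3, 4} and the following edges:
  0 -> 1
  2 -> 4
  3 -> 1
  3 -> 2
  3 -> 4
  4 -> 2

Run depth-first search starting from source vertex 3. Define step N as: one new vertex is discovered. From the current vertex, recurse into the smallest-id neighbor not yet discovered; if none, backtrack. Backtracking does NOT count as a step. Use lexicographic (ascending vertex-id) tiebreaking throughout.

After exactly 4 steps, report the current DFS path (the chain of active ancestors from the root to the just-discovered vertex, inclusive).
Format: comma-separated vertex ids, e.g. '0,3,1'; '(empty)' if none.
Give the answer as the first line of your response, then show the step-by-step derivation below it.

3,2,4

step 1: discover 3; path=3; order=3
step 2: discover 1; path=3>1; order=3,1
step 3: discover 2; path=3>2; order=3,1,2
step 4: discover 4; path=3>2>4; order=3,1,2,4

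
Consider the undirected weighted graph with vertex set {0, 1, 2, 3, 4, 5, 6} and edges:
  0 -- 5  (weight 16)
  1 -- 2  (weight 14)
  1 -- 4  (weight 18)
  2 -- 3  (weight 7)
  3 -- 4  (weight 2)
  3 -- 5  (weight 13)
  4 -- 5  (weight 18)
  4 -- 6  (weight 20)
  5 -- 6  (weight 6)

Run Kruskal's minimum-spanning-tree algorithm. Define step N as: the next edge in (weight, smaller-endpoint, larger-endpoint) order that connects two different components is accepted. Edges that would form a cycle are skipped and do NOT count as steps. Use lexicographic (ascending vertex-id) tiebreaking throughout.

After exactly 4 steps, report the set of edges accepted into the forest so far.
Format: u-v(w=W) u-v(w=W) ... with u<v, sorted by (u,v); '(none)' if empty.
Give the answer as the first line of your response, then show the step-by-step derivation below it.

2-3(w=7) 3-4(w=2) 3-5(w=13) 5-6(w=6)

step 1: add edge 3-4 (w=2); MST = {3-4(w=2)}
step 2: add edge 5-6 (w=6); MST = {3-4(w=2) 5-6(w=6)}
step 3: add edge 2-3 (w=7); MST = {2-3(w=7) 3-4(w=2) 5-6(w=6)}
step 4: add edge 3-5 (w=13); MST = {2-3(w=7) 3-4(w=2) 3-5(w=13) 5-6(w=6)}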